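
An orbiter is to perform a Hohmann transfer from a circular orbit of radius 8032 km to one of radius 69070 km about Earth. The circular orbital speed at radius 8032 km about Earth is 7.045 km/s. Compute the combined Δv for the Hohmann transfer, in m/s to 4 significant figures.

From the circular-orbit relation v² = μ/r at r = 8032 km: μ = v²r = (7.045)² × 8032 = 3.98644×10^5 km³/s².
Transfer-ellipse semi-major axis a_t = (r₁ + r₂)/2 = (8032 + 69070)/2 = 38551 km.
At r₁ the circular-orbit speed is v₁ = √(μ/r₁) = 7.045 km/s.
On the transfer ellipse at r₁, vis-viva equation gives v_p = √[μ(2/r₁ − 1/a_t)] = 9.430 km/s.
First burn Δv₁ = |v_p − v₁| = 2.385 km/s.
At r₂, v₂ = √(μ/r₂) = 2.4024 km/s.
Transfer-orbit speed at r₂: v_a = √[μ(2/r₂ − 1/a_t)] = 1.0966 km/s.
Second burn Δv₂ = |v₂ − v_a| = 1.306 km/s.
Total Δv = Δv₁ + Δv₂ = 3.691 km/s.

Δv = 3691 m/s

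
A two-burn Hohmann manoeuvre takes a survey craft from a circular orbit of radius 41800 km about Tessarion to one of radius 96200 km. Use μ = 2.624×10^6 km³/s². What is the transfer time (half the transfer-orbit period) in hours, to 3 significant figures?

t = 9.76 hours

The Hohmann ellipse has a_t = (r₁ + r₂)/2 = 69000 km.
Half the transfer-orbit period gives t = π√(a_t³/μ) = 35150 s.
Converting: 35150 s ÷ 3600 s/hour = 9.76 hours.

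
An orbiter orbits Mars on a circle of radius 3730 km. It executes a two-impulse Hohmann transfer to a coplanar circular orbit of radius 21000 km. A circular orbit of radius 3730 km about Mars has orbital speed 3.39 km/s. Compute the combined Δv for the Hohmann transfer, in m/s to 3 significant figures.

From the circular-orbit relation v² = μ/r at r = 3730 km: μ = v²r = (3.39)² × 3730 = 42865.5 km³/s².
The Hohmann ellipse has a_t = (r₁ + r₂)/2 = 12365 km.
At r₁ the circular-orbit speed is v₁ = √(μ/r₁) = 3.390 km/s.
Transfer-orbit speed at r₁ (vis-viva equation): v_p = √[μ(2/r₁ − 1/a_t)] = 4.418 km/s.
First burn Δv₁ = |v_p − v₁| = 1.028 km/s.
At r₂, v₂ = √(μ/r₂) = 1.4287 km/s.
Transfer-orbit speed at r₂: v_a = √[μ(2/r₂ − 1/a_t)] = 0.78470 km/s.
Second burn Δv₂ = |v₂ − v_a| = 0.6440 km/s.
Δv = Δv₁ + Δv₂ = 1.028 + 0.6440 = 1.672 km/s.

Δv = 1670 m/s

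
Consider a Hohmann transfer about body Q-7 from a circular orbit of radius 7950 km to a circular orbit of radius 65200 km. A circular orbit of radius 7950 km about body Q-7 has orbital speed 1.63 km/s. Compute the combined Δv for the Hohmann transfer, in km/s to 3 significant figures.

From the circular-orbit relation v² = μ/r at r = 7950 km: μ = v²r = (1.63)² × 7950 = 21122.4 km³/s².
Semi-major axis of the transfer orbit: a_t = (7950 + 65200)/2 = 36575 km.
Circular speed at r₁: v₁ = √(μ/r₁) = √(21122.4/7950) = 1.6300 km/s.
Transfer-orbit speed at r₁ (v² = μ(2/r − 1/a)): v_p = √[μ(2/r₁ − 1/a_t)] = 2.1763 km/s.
First burn Δv₁ = |v_p − v₁| = 0.5463 km/s.
Circular speed at r₂: v₂ = √(μ/r₂) = 0.5692 km/s.
Transfer-orbit speed at r₂: v_a = √[μ(2/r₂ − 1/a_t)] = 0.2654 km/s.
Second burn Δv₂ = |v₂ − v_a| = 0.3038 km/s.
Total Δv = Δv₁ + Δv₂ = 0.8501 km/s.

Δv = 0.850 km/s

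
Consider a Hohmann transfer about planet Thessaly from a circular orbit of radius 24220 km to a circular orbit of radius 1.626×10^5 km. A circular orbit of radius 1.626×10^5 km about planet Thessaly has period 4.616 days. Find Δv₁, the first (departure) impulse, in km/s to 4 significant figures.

Δv₁ = 2.120 km/s

From Kepler's third law T² = 4π²r³/μ at r = 1.626×10^5 km, T = 4.616 days = 4.616 × 86400 s = 3.988224×10^5 s: μ = 4π²r³/T² = 1.06699×10^6 km³/s².
Semi-major axis of the transfer orbit: a_t = (24220 + 1.626×10^5)/2 = 93410 km.
Circular speed at r = 24220 km: v_c = √(μ/r) = 6.637 km/s.
Vis-viva on the transfer ellipse at r = 24220 km gives v_t = √[μ(2/r − 1/a_t)] = 8.757 km/s.
Δv₁ = |v_t − v_c| = |8.757 − 6.637| = 2.120 km/s.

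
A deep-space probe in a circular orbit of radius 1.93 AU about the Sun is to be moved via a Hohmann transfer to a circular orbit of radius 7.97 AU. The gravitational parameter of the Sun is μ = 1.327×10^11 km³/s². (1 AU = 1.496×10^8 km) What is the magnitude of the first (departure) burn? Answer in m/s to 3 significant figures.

Δv₁ = 5760 m/s

In km: r₁ = 1.93 × 1.496×10^8 = 2.88728×10^8 km; r₂ = 7.97 × 1.496×10^8 = 1.192312×10^9 km.
Transfer-ellipse semi-major axis a_t = (r₁ + r₂)/2 = (2.88728×10^8 + 1.192312×10^9)/2 = 7.4052×10^8 km.
Circular speed at r = 2.88728×10^8 km: v_c = √(μ/r) = 21.438 km/s.
Vis-viva on the transfer ellipse at r = 2.88728×10^8 km gives v_t = √[μ(2/r − 1/a_t)] = 27.203 km/s.
Δv₁ = |v_t − v_c| = |27.203 − 21.438| = 5.765 km/s.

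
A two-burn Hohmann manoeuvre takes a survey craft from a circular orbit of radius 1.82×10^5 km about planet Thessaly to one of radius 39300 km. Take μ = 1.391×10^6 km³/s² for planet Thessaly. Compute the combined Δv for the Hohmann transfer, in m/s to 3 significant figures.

Δv = 2800 m/s

Semi-major axis of the transfer orbit: a_t = (1.820×10^5 + 39300)/2 = 1.1065×10^5 km.
Circular speed at r₁: v₁ = √(μ/r₁) = √(1.391×10^6/1.820×10^5) = 2.765 km/s.
On the transfer ellipse at r₁, vis-viva equation gives v_a = √[μ(2/r₁ − 1/a_t)] = 1.648 km/s.
First burn Δv₁ = |v_a − v₁| = 1.117 km/s.
Circular speed at r₂: v₂ = √(μ/r₂) = 5.949 km/s.
Transfer-orbit speed at r₂: v_p = √[μ(2/r₂ − 1/a_t)] = 7.630 km/s.
Second burn Δv₂ = |v₂ − v_p| = 1.681 km/s.
Δv = Δv₁ + Δv₂ = 1.117 + 1.681 = 2.798 km/s.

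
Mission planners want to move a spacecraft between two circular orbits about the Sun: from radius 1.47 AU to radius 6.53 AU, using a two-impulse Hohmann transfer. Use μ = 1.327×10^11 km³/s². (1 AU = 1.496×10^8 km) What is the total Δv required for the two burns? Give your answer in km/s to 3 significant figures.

In km: r₁ = 1.47 × 1.496×10^8 = 2.19912×10^8 km; r₂ = 6.53 × 1.496×10^8 = 9.76888×10^8 km.
The Hohmann ellipse has a_t = (r₁ + r₂)/2 = 5.984×10^8 km.
At r₁ the circular-orbit speed is v₁ = √(μ/r₁) = 24.565 km/s.
Transfer-orbit speed at r₁ (vis-viva): v_p = √[μ(2/r₁ − 1/a_t)] = 31.386 km/s.
First burn Δv₁ = |v_p − v₁| = 6.821 km/s.
At r₂, v₂ = √(μ/r₂) = 11.6550 km/s.
Transfer-orbit speed at r₂: v_a = √[μ(2/r₂ − 1/a_t)] = 7.06548 km/s.
Second burn Δv₂ = |v₂ − v_a| = 4.590 km/s.
Total Δv = Δv₁ + Δv₂ = 11.41 km/s.

Δv = 11.4 km/s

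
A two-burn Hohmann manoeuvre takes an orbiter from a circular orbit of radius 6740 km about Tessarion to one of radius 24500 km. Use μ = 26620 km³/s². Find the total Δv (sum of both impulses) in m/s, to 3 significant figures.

Δv = 859 m/s

Semi-major axis of the transfer orbit: a_t = (6740 + 24500)/2 = 15620 km.
Circular speed at r₁: v₁ = √(μ/r₁) = √(26620/6740) = 1.98735 km/s.
On the transfer ellipse at r₁, vis-viva gives v_p = √[μ(2/r₁ − 1/a_t)] = 2.48895 km/s.
First burn Δv₁ = |v_p − v₁| = 0.5016 km/s.
At r₂, v₂ = √(μ/r₂) = 1.0424 km/s.
Transfer-orbit speed at r₂: v_a = √[μ(2/r₂ − 1/a_t)] = 0.68472 km/s.
Second burn Δv₂ = |v₂ − v_a| = 0.3577 km/s.
Total Δv = Δv₁ + Δv₂ = 0.8593 km/s.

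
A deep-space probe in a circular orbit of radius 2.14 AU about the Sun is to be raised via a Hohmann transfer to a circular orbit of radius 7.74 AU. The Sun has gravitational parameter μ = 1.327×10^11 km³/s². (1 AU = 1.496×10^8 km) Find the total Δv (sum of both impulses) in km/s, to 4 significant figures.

Δv = 8.784 km/s

In km: r₁ = 2.14 × 1.496×10^8 = 3.20144×10^8 km; r₂ = 7.74 × 1.496×10^8 = 1.157904×10^9 km.
Transfer-ellipse semi-major axis a_t = (r₁ + r₂)/2 = (3.20144×10^8 + 1.157904×10^9)/2 = 7.39024×10^8 km.
At r₁ the circular-orbit speed is v₁ = √(μ/r₁) = 20.359 km/s.
Transfer-orbit speed at r₁ (v² = μ(2/r − 1/a)): v_p = √[μ(2/r₁ − 1/a_t)] = 25.484 km/s.
First burn Δv₁ = |v_p − v₁| = 5.125 km/s.
Circular speed at r₂: v₂ = √(μ/r₂) = 10.705 km/s.
Transfer-orbit speed at r₂: v_a = √[μ(2/r₂ − 1/a_t)] = 7.0460 km/s.
Second burn Δv₂ = |v₂ − v_a| = 3.659 km/s.
Total Δv = Δv₁ + Δv₂ = 8.784 km/s.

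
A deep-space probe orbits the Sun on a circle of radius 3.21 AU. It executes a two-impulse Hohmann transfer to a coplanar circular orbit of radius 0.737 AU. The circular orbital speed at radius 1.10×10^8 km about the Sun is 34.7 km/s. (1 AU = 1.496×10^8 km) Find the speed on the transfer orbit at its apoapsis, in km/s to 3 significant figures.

v = 10.1 km/s

From the circular-orbit relation v² = μ/r at r = 1.10×10^8 km: μ = v²r = (34.7)² × 1.10×10^8 = 1.32450×10^11 km³/s².
In km: r₁ = 3.21 × 1.496×10^8 = 4.80216×10^8 km; r₂ = 0.737 × 1.496×10^8 = 1.102552×10^8 km.
Transfer-ellipse semi-major axis a_t = (r₁ + r₂)/2 = (4.80216×10^8 + 1.102552×10^8)/2 = 2.952356×10^8 km.
The apoapsis of the transfer ellipse is at r = 4.80216×10^8 km.
From the vis-viva equation, v = √[μ(2/r − 1/a_t)] = 10.15 km/s.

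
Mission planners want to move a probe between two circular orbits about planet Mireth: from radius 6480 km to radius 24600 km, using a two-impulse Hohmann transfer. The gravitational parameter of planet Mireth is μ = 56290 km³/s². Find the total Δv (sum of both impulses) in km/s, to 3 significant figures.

Δv = 1.30 km/s

The Hohmann ellipse has a_t = (r₁ + r₂)/2 = 15540 km.
At r₁ the circular-orbit speed is v₁ = √(μ/r₁) = 2.94733 km/s.
On the transfer ellipse at r₁, vis-viva equation gives v_p = √[μ(2/r₁ − 1/a_t)] = 3.70826 km/s.
First burn Δv₁ = |v_p − v₁| = 0.7609 km/s.
At r₂, v₂ = √(μ/r₂) = 1.5127 km/s.
Transfer-orbit speed at r₂: v_a = √[μ(2/r₂ − 1/a_t)] = 0.97681 km/s.
Second burn Δv₂ = |v₂ − v_a| = 0.5359 km/s.
Total Δv = Δv₁ + Δv₂ = 1.297 km/s.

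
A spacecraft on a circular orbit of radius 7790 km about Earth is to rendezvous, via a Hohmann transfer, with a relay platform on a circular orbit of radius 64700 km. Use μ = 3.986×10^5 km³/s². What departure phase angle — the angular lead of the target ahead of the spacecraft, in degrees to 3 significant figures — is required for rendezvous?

φ = 105°

Transfer-ellipse semi-major axis a_t = (r₁ + r₂)/2 = (7790 + 64700)/2 = 36245 km.
Transfer time t = π√(a_t³/μ) = 34336 s.
The target's mean motion on its circular orbit is ω₂ = √(μ/r₂³) = 3.8363×10^-5 rad/s.
Angle swept by the target during transfer: ω₂·t = 1.3172 rad = 75.47°.
Arrival is 180° from departure on the ellipse, so φ = 180° − 75.47° = 105°.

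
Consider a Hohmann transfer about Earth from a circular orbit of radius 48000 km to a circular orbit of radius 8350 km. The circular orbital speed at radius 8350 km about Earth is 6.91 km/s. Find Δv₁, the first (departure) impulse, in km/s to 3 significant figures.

Δv₁ = 1.31 km/s

From the circular-orbit relation v² = μ/r at r = 8350 km: μ = v²r = (6.91)² × 8350 = 3.98697×10^5 km³/s².
Semi-major axis of the transfer orbit: a_t = (48000 + 8350)/2 = 28175 km.
Circular speed at r = 48000 km: v_c = √(μ/r) = 2.882 km/s.
Vis-viva on the transfer ellipse at r = 48000 km gives v_t = √[μ(2/r − 1/a_t)] = 1.569 km/s.
Δv₁ = |v_t − v_c| = |1.569 − 2.882| = 1.313 km/s.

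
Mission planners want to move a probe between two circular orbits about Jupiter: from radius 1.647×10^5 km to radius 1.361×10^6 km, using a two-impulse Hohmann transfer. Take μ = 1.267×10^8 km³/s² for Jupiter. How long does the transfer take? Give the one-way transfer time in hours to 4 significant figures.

Semi-major axis of the transfer orbit: a_t = (1.647×10^5 + 1.361×10^6)/2 = 7.6285×10^5 km.
Half the transfer-orbit period gives t = π√(a_t³/μ) = 1.8596×10^5 s.
Converting: 1.8596×10^5 s ÷ 3600 s/hour = 51.66 hours.

t = 51.66 hours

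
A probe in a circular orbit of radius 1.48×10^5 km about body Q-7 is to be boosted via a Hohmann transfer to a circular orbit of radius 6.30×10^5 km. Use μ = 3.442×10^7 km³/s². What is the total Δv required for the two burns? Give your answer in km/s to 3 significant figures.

Semi-major axis of the transfer orbit: a_t = (1.480×10^5 + 6.300×10^5)/2 = 3.890×10^5 km.
Circular speed at r₁: v₁ = √(μ/r₁) = √(3.442×10^7/1.480×10^5) = 15.250166 km/s.
Transfer-orbit speed at r₁ (v² = μ(2/r − 1/a)): v_p = √[μ(2/r₁ − 1/a_t)] = 19.407520 km/s.
First burn Δv₁ = |v_p − v₁| = 4.1574 km/s.
Circular speed at r₂: v₂ = √(μ/r₂) = 7.3915 km/s.
Transfer-orbit speed at r₂: v_a = √[μ(2/r₂ − 1/a_t)] = 4.5592 km/s.
Second burn Δv₂ = |v₂ − v_a| = 2.8323 km/s.
Δv = Δv₁ + Δv₂ = 4.1574 + 2.8323 = 6.990 km/s.

Δv = 6.99 km/s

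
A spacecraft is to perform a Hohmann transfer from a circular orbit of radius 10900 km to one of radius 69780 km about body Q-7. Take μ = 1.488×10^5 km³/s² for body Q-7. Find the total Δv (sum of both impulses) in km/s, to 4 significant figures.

Semi-major axis of the transfer orbit: a_t = (10900 + 69780)/2 = 40340 km.
At r₁ the circular-orbit speed is v₁ = √(μ/r₁) = 3.6948 km/s.
Transfer-orbit speed at r₁ (v² = μ(2/r − 1/a)): v_p = √[μ(2/r₁ − 1/a_t)] = 4.8594 km/s.
First burn Δv₁ = |v_p − v₁| = 1.165 km/s.
At r₂, v₂ = √(μ/r₂) = 1.4603 km/s.
Transfer-orbit speed at r₂: v_a = √[μ(2/r₂ − 1/a_t)] = 0.75907 km/s.
Second burn Δv₂ = |v₂ − v_a| = 0.7012 km/s.
Total Δv = Δv₁ + Δv₂ = 1.866 km/s.

Δv = 1.866 km/s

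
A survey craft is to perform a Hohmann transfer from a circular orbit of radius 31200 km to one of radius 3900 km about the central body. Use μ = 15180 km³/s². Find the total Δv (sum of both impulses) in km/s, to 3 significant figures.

Δv = 1.03 km/s

Semi-major axis of the transfer orbit: a_t = (31200 + 3900)/2 = 17550 km.
At r₁ the circular-orbit speed is v₁ = √(μ/r₁) = 0.6975 km/s.
On the transfer ellipse at r₁, vis-viva gives v_a = √[μ(2/r₁ − 1/a_t)] = 0.3288 km/s.
First burn Δv₁ = |v_a − v₁| = 0.3687 km/s.
At r₂, v₂ = √(μ/r₂) = 1.9729 km/s.
Transfer-orbit speed at r₂: v_p = √[μ(2/r₂ − 1/a_t)] = 2.6305 km/s.
Second burn Δv₂ = |v₂ − v_p| = 0.6576 km/s.
Δv = Δv₁ + Δv₂ = 0.3687 + 0.6576 = 1.026 km/s.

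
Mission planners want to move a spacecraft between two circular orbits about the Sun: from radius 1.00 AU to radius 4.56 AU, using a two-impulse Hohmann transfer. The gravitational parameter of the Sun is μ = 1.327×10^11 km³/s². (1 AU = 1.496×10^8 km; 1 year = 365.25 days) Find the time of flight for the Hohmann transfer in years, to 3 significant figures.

In km: r₁ = 1.00 × 1.496×10^8 = 1.496×10^8 km; r₂ = 4.56 × 1.496×10^8 = 6.82176×10^8 km.
Semi-major axis of the transfer orbit: a_t = (1.496×10^8 + 6.82176×10^8)/2 = 4.15888×10^8 km.
Transfer time t = π√(a_t³/μ) = π√((4.15888×10^8)³ / 1.327×10^11) = 7.314×10^7 s.
Converting: 7.314×10^7 s ÷ 3.15576×10^7 s/year (365.25 × 86400) = 2.32 years.

t = 2.32 years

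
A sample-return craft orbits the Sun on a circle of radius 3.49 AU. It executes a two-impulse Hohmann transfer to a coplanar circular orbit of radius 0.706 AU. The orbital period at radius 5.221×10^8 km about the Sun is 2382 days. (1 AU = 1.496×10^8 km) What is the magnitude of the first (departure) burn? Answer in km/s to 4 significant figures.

Δv₁ = 6.693 km/s

From Kepler's third law T² = 4π²r³/μ at r = 5.221×10^8 km, T = 2382 days = 2382 × 86400 s = 2.058048×10^8 s: μ = 4π²r³/T² = 1.32651×10^11 km³/s².
In km: r₁ = 3.49 × 1.496×10^8 = 5.22104×10^8 km; r₂ = 0.706 × 1.496×10^8 = 1.056176×10^8 km.
The Hohmann ellipse has a_t = (r₁ + r₂)/2 = 3.138608×10^8 km.
Circular speed at r = 5.22104×10^8 km: v_c = √(μ/r) = 15.9396 km/s.
Transfer-orbit speed at the same r (vis-viva, a = a_t): v_t = √[μ(2/r − 1/a_t)] = 9.24647 km/s.
Δv₁ = |v_t − v_c| = |9.24647 − 15.9396| = 6.693 km/s.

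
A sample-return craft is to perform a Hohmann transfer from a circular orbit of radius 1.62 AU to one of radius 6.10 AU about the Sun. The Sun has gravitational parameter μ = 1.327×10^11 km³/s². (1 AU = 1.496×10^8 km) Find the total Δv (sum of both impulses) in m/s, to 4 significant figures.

Δv = 10260 m/s

In km: r₁ = 1.62 × 1.496×10^8 = 2.42352×10^8 km; r₂ = 6.10 × 1.496×10^8 = 9.1256×10^8 km.
Transfer-ellipse semi-major axis a_t = (r₁ + r₂)/2 = (2.42352×10^8 + 9.1256×10^8)/2 = 5.77456×10^8 km.
Circular speed at r₁: v₁ = √(μ/r₁) = √(1.327×10^11/2.42352×10^8) = 23.400 km/s.
Transfer-orbit speed at r₁ (vis-viva equation): v_p = √[μ(2/r₁ − 1/a_t)] = 29.416 km/s.
First burn Δv₁ = |v_p − v₁| = 6.016 km/s.
At r₂, v₂ = √(μ/r₂) = 12.059 km/s.
Transfer-orbit speed at r₂: v_a = √[μ(2/r₂ − 1/a_t)] = 7.8121 km/s.
Second burn Δv₂ = |v₂ − v_a| = 4.247 km/s.
Δv = Δv₁ + Δv₂ = 6.016 + 4.247 = 10.26 km/s.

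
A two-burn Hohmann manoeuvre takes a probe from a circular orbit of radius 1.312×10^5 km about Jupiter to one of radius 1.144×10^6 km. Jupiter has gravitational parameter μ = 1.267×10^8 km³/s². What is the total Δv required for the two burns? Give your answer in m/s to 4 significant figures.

Δv = 16300 m/s

The Hohmann ellipse has a_t = (r₁ + r₂)/2 = 6.376×10^5 km.
At r₁ the circular-orbit speed is v₁ = √(μ/r₁) = 31.08 km/s.
Transfer-orbit speed at r₁ (vis-viva equation): v_p = √[μ(2/r₁ − 1/a_t)] = 41.63 km/s.
First burn Δv₁ = |v_p − v₁| = 10.55 km/s.
Circular speed at r₂: v₂ = √(μ/r₂) = 10.524 km/s.
Transfer-orbit speed at r₂: v_a = √[μ(2/r₂ − 1/a_t)] = 4.7738 km/s.
Second burn Δv₂ = |v₂ − v_a| = 5.750 km/s.
Total Δv = Δv₁ + Δv₂ = 16.30 km/s.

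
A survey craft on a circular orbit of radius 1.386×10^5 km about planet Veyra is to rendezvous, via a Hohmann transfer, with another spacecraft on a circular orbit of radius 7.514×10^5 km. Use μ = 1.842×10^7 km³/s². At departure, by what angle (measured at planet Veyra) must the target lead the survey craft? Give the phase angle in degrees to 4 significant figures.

φ = 97.96°

Transfer-ellipse semi-major axis a_t = (r₁ + r₂)/2 = (1.386×10^5 + 7.514×10^5)/2 = 4.450×10^5 km.
Transfer time t = π√(a_t³/μ) = 2.173×10^5 s.
The target's mean motion on its circular orbit is ω₂ = √(μ/r₂³) = 6.589×10^-6 rad/s.
Angle swept by the target during transfer: ω₂·t = 1.4318 rad = 82.04°.
The survey craft traverses 180° on the transfer ellipse, so the target must lead by 180° − 82.04° = 97.96°.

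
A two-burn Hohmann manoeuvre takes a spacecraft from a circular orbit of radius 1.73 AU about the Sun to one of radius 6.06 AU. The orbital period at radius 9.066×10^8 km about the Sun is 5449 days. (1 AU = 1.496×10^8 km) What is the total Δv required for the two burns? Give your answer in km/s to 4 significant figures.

Δv = 9.637 km/s

From Kepler's third law T² = 4π²r³/μ at r = 9.066×10^8 km, T = 5449 days = 5449 × 86400 s = 4.707936×10^8 s: μ = 4π²r³/T² = 1.32723×10^11 km³/s².
In km: r₁ = 1.73 × 1.496×10^8 = 2.58808×10^8 km; r₂ = 6.06 × 1.496×10^8 = 9.06576×10^8 km.
The Hohmann ellipse has a_t = (r₁ + r₂)/2 = 5.82692×10^8 km.
Circular speed at r₁: v₁ = √(μ/r₁) = √(1.32723×10^11/2.58808×10^8) = 22.646 km/s.
On the transfer ellipse at r₁, vis-viva equation gives v_p = √[μ(2/r₁ − 1/a_t)] = 28.247 km/s.
First burn Δv₁ = |v_p − v₁| = 5.601 km/s.
At r₂, v₂ = √(μ/r₂) = 12.10 km/s.
Transfer-orbit speed at r₂: v_a = √[μ(2/r₂ − 1/a_t)] = 8.064 km/s.
Second burn Δv₂ = |v₂ − v_a| = 4.036 km/s.
Total Δv = Δv₁ + Δv₂ = 9.637 km/s.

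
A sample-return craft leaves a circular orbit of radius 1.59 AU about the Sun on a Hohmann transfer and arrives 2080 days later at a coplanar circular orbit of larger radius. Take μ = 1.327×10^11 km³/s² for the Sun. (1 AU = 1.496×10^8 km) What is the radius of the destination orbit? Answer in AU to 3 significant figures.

r₂ = 8.53 AU

In km: r₁ = 1.59 × 1.496×10^8 = 2.37864×10^8 km.
Transfer time t = 2080 days = 1.79712×10^8 s, and t = π√(a_t³/μ).
So a_t = (μ t²/π²)^(1/3) = (1.327×10^11 × (1.79712×10^8)² / π²)^(1/3) = 7.5725×10^8 km.
Since a_t = (r₁ + r₂)/2, r₂ = 2a_t − r₁ = 2×7.5725×10^8 − 2.37864×10^8 = 1.276636×10^9 km.
In AU: r₂ = 1.276636×10^9 / 1.496×10^8 = 8.53 AU.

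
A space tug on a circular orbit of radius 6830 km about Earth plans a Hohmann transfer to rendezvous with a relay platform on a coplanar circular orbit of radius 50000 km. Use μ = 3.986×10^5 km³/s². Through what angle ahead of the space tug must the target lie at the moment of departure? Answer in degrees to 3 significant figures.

The Hohmann ellipse has a_t = (r₁ + r₂)/2 = 28415 km.
The half-period of the transfer ellipse is t = π√(a_t³/μ) = 23830 s.
The target's mean motion on its circular orbit is ω₂ = √(μ/r₂³) = 5.647×10^-5 rad/s.
Angle swept by the target during transfer: ω₂·t = 1.346 rad = 77.12°.
The space tug traverses 180° on the transfer ellipse, so the target must lead by 180° − 77.12° = 103°.

φ = 103°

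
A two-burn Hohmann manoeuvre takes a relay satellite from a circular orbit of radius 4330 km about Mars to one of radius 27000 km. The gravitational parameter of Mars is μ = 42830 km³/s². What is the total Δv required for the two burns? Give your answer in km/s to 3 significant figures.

Δv = 1.58 km/s

The Hohmann ellipse has a_t = (r₁ + r₂)/2 = 15665 km.
At r₁ the circular-orbit speed is v₁ = √(μ/r₁) = 3.1451 km/s.
On the transfer ellipse at r₁, vis-viva gives v_p = √[μ(2/r₁ − 1/a_t)] = 4.1290 km/s.
First burn Δv₁ = |v_p − v₁| = 0.9839 km/s.
Circular speed at r₂: v₂ = √(μ/r₂) = 1.2595 km/s.
Transfer-orbit speed at r₂: v_a = √[μ(2/r₂ − 1/a_t)] = 0.66217 km/s.
Second burn Δv₂ = |v₂ − v_a| = 0.5973 km/s.
Δv = Δv₁ + Δv₂ = 0.9839 + 0.5973 = 1.581 km/s.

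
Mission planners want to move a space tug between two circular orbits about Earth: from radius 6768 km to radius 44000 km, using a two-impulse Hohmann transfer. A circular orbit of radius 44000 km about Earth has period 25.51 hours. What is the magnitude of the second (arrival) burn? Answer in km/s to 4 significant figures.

From Kepler's third law T² = 4π²r³/μ at r = 44000 km, T = 25.51 hours = 25.51 × 3600 s = 91836 s: μ = 4π²r³/T² = 3.98742×10^5 km³/s².
Transfer-ellipse semi-major axis a_t = (r₁ + r₂)/2 = (6768 + 44000)/2 = 25384 km.
On the circular orbit at r = 44000 km, v_c = √(μ/r) = 3.010 km/s.
Vis-viva on the transfer ellipse at r = 44000 km gives v_t = √[μ(2/r − 1/a_t)] = 1.554 km/s.
Δv₂ = |v_t − v_c| = |1.554 − 3.010| = 1.456 km/s.

Δv₂ = 1.456 km/s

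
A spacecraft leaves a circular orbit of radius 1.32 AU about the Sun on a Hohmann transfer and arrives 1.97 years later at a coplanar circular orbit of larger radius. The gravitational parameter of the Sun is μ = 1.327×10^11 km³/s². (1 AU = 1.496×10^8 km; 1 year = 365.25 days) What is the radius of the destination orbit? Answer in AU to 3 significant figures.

In km: r₁ = 1.32 × 1.496×10^8 = 1.97472×10^8 km.
Transfer time t = 1.97 years × 365.25 × 86400 s = 6.2168472×10^7 s, and t = π√(a_t³/μ).
So a_t = (μ t²/π²)^(1/3) = (1.327×10^11 × (6.2168472×10^7)² / π²)^(1/3) = 3.7317×10^8 km.
Since a_t = (r₁ + r₂)/2, r₂ = 2a_t − r₁ = 2×3.7317×10^8 − 1.97472×10^8 = 5.48868×10^8 km.
In AU: r₂ = 5.48868×10^8 / 1.496×10^8 = 3.67 AU.

r₂ = 3.67 AU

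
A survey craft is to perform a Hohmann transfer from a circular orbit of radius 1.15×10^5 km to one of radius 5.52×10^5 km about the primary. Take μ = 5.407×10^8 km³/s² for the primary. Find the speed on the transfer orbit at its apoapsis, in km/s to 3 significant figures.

v = 18.4 km/s

The Hohmann ellipse has a_t = (r₁ + r₂)/2 = 3.335×10^5 km.
The apoapsis of the transfer ellipse is at r = 5.520×10^5 km.
Vis-viva: v = √[μ(2/r − 1/a_t)] = √[5.407×10^8 × (2/5.520×10^5 − 1/3.335×10^5)] = 18.38 km/s.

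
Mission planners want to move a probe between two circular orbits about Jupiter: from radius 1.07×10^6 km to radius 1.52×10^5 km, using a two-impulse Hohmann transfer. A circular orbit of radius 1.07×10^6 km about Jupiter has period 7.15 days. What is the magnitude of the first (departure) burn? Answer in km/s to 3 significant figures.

Δv₁ = 5.45 km/s

From Kepler's third law T² = 4π²r³/μ at r = 1.07×10^6 km, T = 7.15 days = 7.15 × 86400 s = 6.1776×10^5 s: μ = 4π²r³/T² = 1.26728×10^8 km³/s².
Transfer-ellipse semi-major axis a_t = (r₁ + r₂)/2 = (1.070×10^6 + 1.520×10^5)/2 = 6.110×10^5 km.
Circular speed at r = 1.070×10^6 km: v_c = √(μ/r) = 10.883 km/s.
Transfer-orbit speed at the same r (vis-viva, a = a_t): v_t = √[μ(2/r − 1/a_t)] = 5.4281 km/s.
Δv₁ = |v_t − v_c| = |5.4281 − 10.883| = 5.455 km/s.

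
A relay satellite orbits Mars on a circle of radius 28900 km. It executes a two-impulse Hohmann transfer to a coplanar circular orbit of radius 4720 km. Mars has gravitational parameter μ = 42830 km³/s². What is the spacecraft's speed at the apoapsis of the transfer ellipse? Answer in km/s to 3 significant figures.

Semi-major axis of the transfer orbit: a_t = (28900 + 4720)/2 = 16810 km.
At apoapsis, r = 28900 km.
Applying v² = μ(2/r − 1/a_t): v = 0.6451 km/s.

v = 0.645 km/s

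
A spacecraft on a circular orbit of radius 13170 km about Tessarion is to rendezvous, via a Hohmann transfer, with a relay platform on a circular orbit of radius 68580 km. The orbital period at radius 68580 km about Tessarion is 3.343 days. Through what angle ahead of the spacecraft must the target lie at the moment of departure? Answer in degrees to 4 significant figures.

φ = 97.17°

From Kepler's third law T² = 4π²r³/μ at r = 68580 km, T = 3.343 days = 3.343 × 86400 s = 2.888352×10^5 s: μ = 4π²r³/T² = 1.52634×10^5 km³/s².
The Hohmann ellipse has a_t = (r₁ + r₂)/2 = 40875 km.
Transfer time t = π√(a_t³/μ) = 66452 s.
Target angular speed ω₂ = √(μ/r₂³) = 2.1754×10^-5 rad/s.
Angle swept by the target during transfer: ω₂·t = 1.4456 rad = 82.83°.
The spacecraft traverses 180° on the transfer ellipse, so the target must lead by 180° − 82.83° = 97.17°.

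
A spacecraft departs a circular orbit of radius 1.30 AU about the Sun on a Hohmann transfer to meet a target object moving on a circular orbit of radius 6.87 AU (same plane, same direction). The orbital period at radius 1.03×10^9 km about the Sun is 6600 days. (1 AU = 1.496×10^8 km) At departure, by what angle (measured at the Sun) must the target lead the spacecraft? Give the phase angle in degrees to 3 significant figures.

From Kepler's third law T² = 4π²r³/μ at r = 1.03×10^9 km, T = 6600 days = 6600 × 86400 s = 5.7024×10^8 s: μ = 4π²r³/T² = 1.32665×10^11 km³/s².
In km: r₁ = 1.30 × 1.496×10^8 = 1.9448×10^8 km; r₂ = 6.87 × 1.496×10^8 = 1.027752×10^9 km.
Semi-major axis of the transfer orbit: a_t = (1.9448×10^8 + 1.027752×10^9)/2 = 6.11116×10^8 km.
The half-period of the transfer ellipse is t = π√(a_t³/μ) = 1.3030×10^8 s.
Target angular speed ω₂ = √(μ/r₂³) = 1.1055×10^-8 rad/s.
Angle swept by the target during transfer: ω₂·t = 1.4405 rad = 82.53°.
Arrival is 180° from departure on the ellipse, so φ = 180° − 82.53° = 97.5°.

φ = 97.5°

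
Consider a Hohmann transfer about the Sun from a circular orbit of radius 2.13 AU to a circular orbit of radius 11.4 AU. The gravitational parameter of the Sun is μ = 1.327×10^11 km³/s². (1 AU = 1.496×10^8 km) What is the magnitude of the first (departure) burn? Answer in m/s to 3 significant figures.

In km: r₁ = 2.13 × 1.496×10^8 = 3.18648×10^8 km; r₂ = 11.4 × 1.496×10^8 = 1.70544×10^9 km.
The Hohmann ellipse has a_t = (r₁ + r₂)/2 = 1.012044×10^9 km.
On the circular orbit at r = 3.18648×10^8 km, v_c = √(μ/r) = 20.407 km/s.
Vis-viva on the transfer ellipse at r = 3.18648×10^8 km gives v_t = √[μ(2/r − 1/a_t)] = 26.491 km/s.
Δv₁ = |v_t − v_c| = |26.491 − 20.407| = 6.084 km/s.

Δv₁ = 6080 m/s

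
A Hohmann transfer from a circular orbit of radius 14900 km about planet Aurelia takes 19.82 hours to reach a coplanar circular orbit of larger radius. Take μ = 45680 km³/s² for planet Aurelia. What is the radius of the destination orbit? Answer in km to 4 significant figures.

Transfer time t = 19.82 hours = 71352 s, and t = π√(a_t³/μ).
So a_t = (μ t²/π²)^(1/3) = (45680 × (71352)² / π²)^(1/3) = 28669 km.
Since a_t = (r₁ + r₂)/2, r₂ = 2a_t − r₁ = 2×28669 − 14900 = 42438 km.

r₂ = 42440 km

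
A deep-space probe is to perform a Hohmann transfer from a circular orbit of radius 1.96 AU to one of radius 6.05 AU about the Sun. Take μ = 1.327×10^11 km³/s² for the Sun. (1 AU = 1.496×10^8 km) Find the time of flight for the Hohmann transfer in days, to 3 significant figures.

t = 1460 days

In km: r₁ = 1.96 × 1.496×10^8 = 2.93216×10^8 km; r₂ = 6.05 × 1.496×10^8 = 9.0508×10^8 km.
Semi-major axis of the transfer orbit: a_t = (2.93216×10^8 + 9.0508×10^8)/2 = 5.99148×10^8 km.
By Kepler's third law the transfer-orbit period is T = 2π√(a_t³/μ), so t = T/2 = 1.265×10^8 s.
Converting: 1.265×10^8 s ÷ 86400 s/day = 1460 days.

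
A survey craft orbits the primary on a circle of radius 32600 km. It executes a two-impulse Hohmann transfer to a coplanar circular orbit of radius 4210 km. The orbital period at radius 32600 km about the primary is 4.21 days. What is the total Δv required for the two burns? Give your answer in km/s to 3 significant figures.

Δv = 0.812 km/s

From Kepler's third law T² = 4π²r³/μ at r = 32600 km, T = 4.21 days = 4.21 × 86400 s = 3.63744×10^5 s: μ = 4π²r³/T² = 10337.6 km³/s².
Transfer-ellipse semi-major axis a_t = (r₁ + r₂)/2 = (32600 + 4210)/2 = 18405 km.
Circular speed at r₁: v₁ = √(μ/r₁) = √(10337.6/32600) = 0.5631 km/s.
On the transfer ellipse at r₁, vis-viva equation gives v_a = √[μ(2/r₁ − 1/a_t)] = 0.2693 km/s.
First burn Δv₁ = |v_a − v₁| = 0.2938 km/s.
Circular speed at r₂: v₂ = √(μ/r₂) = 1.5670 km/s.
Transfer-orbit speed at r₂: v_p = √[μ(2/r₂ − 1/a_t)] = 2.0855 km/s.
Second burn Δv₂ = |v₂ − v_p| = 0.5185 km/s.
Δv = Δv₁ + Δv₂ = 0.2938 + 0.5185 = 0.8123 km/s.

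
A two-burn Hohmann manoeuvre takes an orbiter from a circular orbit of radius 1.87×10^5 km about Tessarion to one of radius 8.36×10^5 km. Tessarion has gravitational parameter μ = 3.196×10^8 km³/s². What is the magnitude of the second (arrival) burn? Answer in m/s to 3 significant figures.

The Hohmann ellipse has a_t = (r₁ + r₂)/2 = 5.115×10^5 km.
On the circular orbit at r = 8.360×10^5 km, v_c = √(μ/r) = 19.55 km/s.
Transfer-orbit speed at the same r (vis-viva, a = a_t): v_t = √[μ(2/r − 1/a_t)] = 11.82 km/s.
Δv₂ = |v_t − v_c| = |11.82 − 19.55| = 7.730 km/s.

Δv₂ = 7730 m/s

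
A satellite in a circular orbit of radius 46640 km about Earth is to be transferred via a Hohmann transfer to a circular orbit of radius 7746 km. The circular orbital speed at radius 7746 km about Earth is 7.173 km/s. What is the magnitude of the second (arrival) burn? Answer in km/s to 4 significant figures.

From the circular-orbit relation v² = μ/r at r = 7746 km: μ = v²r = (7.173)² × 7746 = 3.98547×10^5 km³/s².
Semi-major axis of the transfer orbit: a_t = (46640 + 7746)/2 = 27193 km.
On the circular orbit at r = 7746 km, v_c = √(μ/r) = 7.173 km/s.
Vis-viva on the transfer ellipse at r = 7746 km gives v_t = √[μ(2/r − 1/a_t)] = 9.394 km/s.
Δv₂ = |v_t − v_c| = |9.394 − 7.173| = 2.221 km/s.

Δv₂ = 2.221 km/s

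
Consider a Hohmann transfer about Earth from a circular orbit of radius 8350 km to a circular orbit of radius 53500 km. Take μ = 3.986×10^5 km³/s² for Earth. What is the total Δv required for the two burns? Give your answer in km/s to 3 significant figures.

The Hohmann ellipse has a_t = (r₁ + r₂)/2 = 30925 km.
Circular speed at r₁: v₁ = √(μ/r₁) = √(3.986×10^5/8350) = 6.9092 km/s.
Transfer-orbit speed at r₁ (vis-viva equation): v_p = √[μ(2/r₁ − 1/a_t)] = 9.0876 km/s.
First burn Δv₁ = |v_p − v₁| = 2.1784 km/s.
At r₂, v₂ = √(μ/r₂) = 2.72955 km/s.
Transfer-orbit speed at r₂: v_a = √[μ(2/r₂ − 1/a_t)] = 1.41834 km/s.
Second burn Δv₂ = |v₂ − v_a| = 1.3112 km/s.
Δv = Δv₁ + Δv₂ = 2.1784 + 1.3112 = 3.490 km/s.

Δv = 3.49 km/s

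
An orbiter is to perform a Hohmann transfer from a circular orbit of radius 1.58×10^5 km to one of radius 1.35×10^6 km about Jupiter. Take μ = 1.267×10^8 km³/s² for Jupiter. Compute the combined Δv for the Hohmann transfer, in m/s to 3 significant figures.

Δv = 14800 m/s

Transfer-ellipse semi-major axis a_t = (r₁ + r₂)/2 = (1.580×10^5 + 1.350×10^6)/2 = 7.540×10^5 km.
Circular speed at r₁: v₁ = √(μ/r₁) = √(1.267×10^8/1.580×10^5) = 28.3178 km/s.
Transfer-orbit speed at r₁ (v² = μ(2/r − 1/a)): v_p = √[μ(2/r₁ − 1/a_t)] = 37.8914 km/s.
First burn Δv₁ = |v_p − v₁| = 9.574 km/s.
At r₂, v₂ = √(μ/r₂) = 9.688 km/s.
Transfer-orbit speed at r₂: v_a = √[μ(2/r₂ − 1/a_t)] = 4.435 km/s.
Second burn Δv₂ = |v₂ − v_a| = 5.253 km/s.
Total Δv = Δv₁ + Δv₂ = 14.83 km/s.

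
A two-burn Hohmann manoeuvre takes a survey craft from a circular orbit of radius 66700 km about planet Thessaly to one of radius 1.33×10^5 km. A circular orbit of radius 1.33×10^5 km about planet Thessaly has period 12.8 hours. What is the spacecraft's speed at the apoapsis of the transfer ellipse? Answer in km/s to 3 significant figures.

From Kepler's third law T² = 4π²r³/μ at r = 1.33×10^5 km, T = 12.8 hours = 12.8 × 3600 s = 46080 s: μ = 4π²r³/T² = 4.37411×10^7 km³/s².
Semi-major axis of the transfer orbit: a_t = (66700 + 1.330×10^5)/2 = 99850 km.
At apoapsis, r = 1.330×10^5 km.
Applying v² = μ(2/r − 1/a_t): v = 14.82 km/s.

v = 14.8 km/s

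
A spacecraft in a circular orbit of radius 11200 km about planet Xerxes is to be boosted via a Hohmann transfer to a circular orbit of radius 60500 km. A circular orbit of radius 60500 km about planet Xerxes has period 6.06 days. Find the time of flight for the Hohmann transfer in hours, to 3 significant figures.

From Kepler's third law T² = 4π²r³/μ at r = 60500 km, T = 6.06 days = 6.06 × 86400 s = 5.23584×10^5 s: μ = 4π²r³/T² = 31889.9 km³/s².
The Hohmann ellipse has a_t = (r₁ + r₂)/2 = 35850 km.
Transfer time t = π√(a_t³/μ) = π√((35850)³ / 31889.9) = 1.194×10^5 s.
Converting: 1.194×10^5 s ÷ 3600 s/hour = 33.2 hours.

t = 33.2 hours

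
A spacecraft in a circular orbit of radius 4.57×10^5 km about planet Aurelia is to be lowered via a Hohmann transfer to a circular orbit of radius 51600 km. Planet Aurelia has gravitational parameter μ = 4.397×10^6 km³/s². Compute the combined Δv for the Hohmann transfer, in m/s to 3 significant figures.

The Hohmann ellipse has a_t = (r₁ + r₂)/2 = 2.543×10^5 km.
At r₁ the circular-orbit speed is v₁ = √(μ/r₁) = 3.1018 km/s.
On the transfer ellipse at r₁, vis-viva gives v_a = √[μ(2/r₁ − 1/a_t)] = 1.3972 km/s.
First burn Δv₁ = |v_a − v₁| = 1.7046 km/s.
At r₂, v₂ = √(μ/r₂) = 9.23110 km/s.
Transfer-orbit speed at r₂: v_p = √[μ(2/r₂ − 1/a_t)] = 12.3748 km/s.
Second burn Δv₂ = |v₂ − v_p| = 3.1437 km/s.
Total Δv = Δv₁ + Δv₂ = 4.848 km/s.

Δv = 4850 m/s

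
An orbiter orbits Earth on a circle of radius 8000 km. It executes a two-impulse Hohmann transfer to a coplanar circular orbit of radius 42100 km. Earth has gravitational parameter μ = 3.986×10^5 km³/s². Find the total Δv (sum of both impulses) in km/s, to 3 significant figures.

Δv = 3.43 km/s

The Hohmann ellipse has a_t = (r₁ + r₂)/2 = 25050 km.
Circular speed at r₁: v₁ = √(μ/r₁) = √(3.986×10^5/8000) = 7.059 km/s.
On the transfer ellipse at r₁, vis-viva gives v_p = √[μ(2/r₁ − 1/a_t)] = 9.151 km/s.
First burn Δv₁ = |v_p − v₁| = 2.092 km/s.
At r₂, v₂ = √(μ/r₂) = 3.077 km/s.
Transfer-orbit speed at r₂: v_a = √[μ(2/r₂ − 1/a_t)] = 1.739 km/s.
Second burn Δv₂ = |v₂ − v_a| = 1.338 km/s.
Δv = Δv₁ + Δv₂ = 2.092 + 1.338 = 3.430 km/s.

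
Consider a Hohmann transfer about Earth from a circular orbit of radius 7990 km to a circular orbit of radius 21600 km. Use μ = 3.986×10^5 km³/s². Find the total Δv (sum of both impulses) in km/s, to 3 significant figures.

Δv = 2.61 km/s

Transfer-ellipse semi-major axis a_t = (r₁ + r₂)/2 = (7990 + 21600)/2 = 14795 km.
At r₁ the circular-orbit speed is v₁ = √(μ/r₁) = 7.063 km/s.
Transfer-orbit speed at r₁ (vis-viva equation): v_p = √[μ(2/r₁ − 1/a_t)] = 8.534 km/s.
First burn Δv₁ = |v_p − v₁| = 1.471 km/s.
Circular speed at r₂: v₂ = √(μ/r₂) = 4.296 km/s.
Transfer-orbit speed at r₂: v_a = √[μ(2/r₂ − 1/a_t)] = 3.157 km/s.
Second burn Δv₂ = |v₂ − v_a| = 1.139 km/s.
Total Δv = Δv₁ + Δv₂ = 2.610 km/s.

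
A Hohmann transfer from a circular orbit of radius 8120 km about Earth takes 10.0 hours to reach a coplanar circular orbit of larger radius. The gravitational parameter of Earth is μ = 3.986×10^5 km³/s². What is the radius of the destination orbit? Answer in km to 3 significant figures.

r₂ = 66700 km

Transfer time t = 10.0 hours = 36000 s, and t = π√(a_t³/μ).
So a_t = (μ t²/π²)^(1/3) = (3.986×10^5 × (36000)² / π²)^(1/3) = 37407 km.
Since a_t = (r₁ + r₂)/2, r₂ = 2a_t − r₁ = 2×37407 − 8120 = 66694 km.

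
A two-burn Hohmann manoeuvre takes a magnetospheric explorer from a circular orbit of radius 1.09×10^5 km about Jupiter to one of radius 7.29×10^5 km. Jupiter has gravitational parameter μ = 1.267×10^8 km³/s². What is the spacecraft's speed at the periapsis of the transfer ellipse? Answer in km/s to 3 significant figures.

v = 45.0 km/s

Semi-major axis of the transfer orbit: a_t = (1.090×10^5 + 7.290×10^5)/2 = 4.190×10^5 km.
The periapsis of the transfer ellipse is at r = 1.090×10^5 km.
Vis-viva: v = √[μ(2/r − 1/a_t)] = √[1.267×10^8 × (2/1.090×10^5 − 1/4.190×10^5)] = 44.97 km/s.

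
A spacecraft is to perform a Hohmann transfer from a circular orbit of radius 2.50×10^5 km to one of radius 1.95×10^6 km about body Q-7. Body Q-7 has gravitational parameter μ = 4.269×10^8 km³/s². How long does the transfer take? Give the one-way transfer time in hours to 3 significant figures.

The Hohmann ellipse has a_t = (r₁ + r₂)/2 = 1.100×10^6 km.
By Kepler's third law the transfer-orbit period is T = 2π√(a_t³/μ), so t = T/2 = 1.754×10^5 s.
Converting: 1.754×10^5 s ÷ 3600 s/hour = 48.7 hours.

t = 48.7 hours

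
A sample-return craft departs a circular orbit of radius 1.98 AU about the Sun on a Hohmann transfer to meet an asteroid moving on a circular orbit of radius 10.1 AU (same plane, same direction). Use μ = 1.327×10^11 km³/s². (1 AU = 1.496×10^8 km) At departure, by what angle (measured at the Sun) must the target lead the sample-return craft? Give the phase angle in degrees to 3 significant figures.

φ = 96.8°

In km: r₁ = 1.98 × 1.496×10^8 = 2.96208×10^8 km; r₂ = 10.1 × 1.496×10^8 = 1.51096×10^9 km.
Transfer-ellipse semi-major axis a_t = (r₁ + r₂)/2 = (2.96208×10^8 + 1.51096×10^9)/2 = 9.03584×10^8 km.
Transfer time t = π√(a_t³/μ) = 2.34243×10^8 s.
The target's mean motion on its circular orbit is ω₂ = √(μ/r₂³) = 6.20235×10^-9 rad/s.
Angle swept by the target during transfer: ω₂·t = 1.45286 rad = 83.24°.
The sample-return craft traverses 180° on the transfer ellipse, so the target must lead by 180° − 83.24° = 96.8°.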